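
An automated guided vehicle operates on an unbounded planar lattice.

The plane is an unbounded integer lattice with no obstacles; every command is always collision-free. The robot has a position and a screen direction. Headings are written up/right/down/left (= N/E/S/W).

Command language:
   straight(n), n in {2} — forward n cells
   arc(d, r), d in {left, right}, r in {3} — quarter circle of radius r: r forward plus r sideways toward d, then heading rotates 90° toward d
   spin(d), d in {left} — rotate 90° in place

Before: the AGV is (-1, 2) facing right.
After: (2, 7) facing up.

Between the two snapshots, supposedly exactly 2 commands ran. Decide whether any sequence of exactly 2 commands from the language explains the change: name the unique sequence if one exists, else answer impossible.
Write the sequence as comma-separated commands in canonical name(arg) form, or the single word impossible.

key: cell and facing (now N) both changed — the 2 commands mix motion and turning
begin: (-1, 2) facing right
step 1 (arc(left, 3)): (2, 5) facing up
step 2 (straight(2)): (2, 7) facing up
all 16 alternatives checked — unique.

arc(left, 3), straight(2)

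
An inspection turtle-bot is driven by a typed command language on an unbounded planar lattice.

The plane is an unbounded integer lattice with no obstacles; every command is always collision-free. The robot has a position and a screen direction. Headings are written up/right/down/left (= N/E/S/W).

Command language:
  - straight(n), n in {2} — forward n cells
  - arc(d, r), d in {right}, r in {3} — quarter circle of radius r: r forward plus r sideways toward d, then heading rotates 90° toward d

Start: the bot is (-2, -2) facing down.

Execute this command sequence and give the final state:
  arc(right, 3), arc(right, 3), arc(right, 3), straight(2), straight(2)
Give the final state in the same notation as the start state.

from: (-2, -2) facing down
t=1 arc(right, 3) ⇒ (-5, -5) facing left
t=2 arc(right, 3) ⇒ (-8, -2) facing up
t=3 arc(right, 3) ⇒ (-5, 1) facing right
t=4 straight(2) ⇒ (-3, 1) facing right
t=5 straight(2) ⇒ (-1, 1) facing right

(-1, 1) facing right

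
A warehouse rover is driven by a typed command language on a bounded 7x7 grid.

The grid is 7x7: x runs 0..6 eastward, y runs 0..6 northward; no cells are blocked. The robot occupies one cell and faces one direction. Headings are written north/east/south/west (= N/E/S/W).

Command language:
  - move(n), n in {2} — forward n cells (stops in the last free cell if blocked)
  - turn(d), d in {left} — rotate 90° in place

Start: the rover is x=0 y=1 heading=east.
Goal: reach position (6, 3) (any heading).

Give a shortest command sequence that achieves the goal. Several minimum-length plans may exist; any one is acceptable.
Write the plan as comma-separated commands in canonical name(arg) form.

from: x=0 y=1 heading=east
t=1 move(2) ⇒ x=2 y=1 heading=east
t=2 move(2) ⇒ x=4 y=1 heading=east
t=3 move(2) ⇒ x=6 y=1 heading=east
t=4 turn(left) ⇒ x=6 y=1 heading=north
t=5 move(2) ⇒ x=6 y=3 heading=north
no 4-step plan works, so 5 is optimal.

move(2), move(2), move(2), turn(left), move(2)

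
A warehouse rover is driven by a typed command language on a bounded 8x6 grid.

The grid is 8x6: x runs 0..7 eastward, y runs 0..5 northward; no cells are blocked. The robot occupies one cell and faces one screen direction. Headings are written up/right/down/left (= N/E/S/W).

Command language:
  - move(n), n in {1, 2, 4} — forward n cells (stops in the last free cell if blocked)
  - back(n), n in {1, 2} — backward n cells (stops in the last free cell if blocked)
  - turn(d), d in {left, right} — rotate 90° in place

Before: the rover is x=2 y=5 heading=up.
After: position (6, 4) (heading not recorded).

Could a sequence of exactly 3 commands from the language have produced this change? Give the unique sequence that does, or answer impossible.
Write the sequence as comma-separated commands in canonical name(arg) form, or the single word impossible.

key: order matters: swapping back(1) and move(4) lands elsewhere
initial: x=2 y=5 heading=up
t=1 back(1) ⇒ x=2 y=4 heading=up
t=2 turn(right) ⇒ x=2 y=4 heading=right
t=3 move(4) ⇒ x=6 y=4 heading=right
all 343 alternatives checked — unique.

back(1), turn(right), move(4)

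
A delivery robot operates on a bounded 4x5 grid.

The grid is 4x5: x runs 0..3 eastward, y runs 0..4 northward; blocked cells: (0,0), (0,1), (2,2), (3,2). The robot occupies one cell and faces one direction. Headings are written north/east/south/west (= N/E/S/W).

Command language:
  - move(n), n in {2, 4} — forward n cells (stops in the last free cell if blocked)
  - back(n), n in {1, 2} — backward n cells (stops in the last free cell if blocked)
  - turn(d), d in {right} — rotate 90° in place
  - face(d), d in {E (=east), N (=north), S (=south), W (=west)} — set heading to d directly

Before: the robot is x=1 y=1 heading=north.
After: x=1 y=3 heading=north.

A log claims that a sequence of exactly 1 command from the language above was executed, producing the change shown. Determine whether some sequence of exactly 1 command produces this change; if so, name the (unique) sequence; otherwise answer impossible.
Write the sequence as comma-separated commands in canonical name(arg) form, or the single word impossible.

key: still facing N — the one step turns nothing
start: x=1 y=1 heading=north
[1] after move(2): x=1 y=3 heading=north
uniquely the one of 9 1-step routes that fits.

move(2)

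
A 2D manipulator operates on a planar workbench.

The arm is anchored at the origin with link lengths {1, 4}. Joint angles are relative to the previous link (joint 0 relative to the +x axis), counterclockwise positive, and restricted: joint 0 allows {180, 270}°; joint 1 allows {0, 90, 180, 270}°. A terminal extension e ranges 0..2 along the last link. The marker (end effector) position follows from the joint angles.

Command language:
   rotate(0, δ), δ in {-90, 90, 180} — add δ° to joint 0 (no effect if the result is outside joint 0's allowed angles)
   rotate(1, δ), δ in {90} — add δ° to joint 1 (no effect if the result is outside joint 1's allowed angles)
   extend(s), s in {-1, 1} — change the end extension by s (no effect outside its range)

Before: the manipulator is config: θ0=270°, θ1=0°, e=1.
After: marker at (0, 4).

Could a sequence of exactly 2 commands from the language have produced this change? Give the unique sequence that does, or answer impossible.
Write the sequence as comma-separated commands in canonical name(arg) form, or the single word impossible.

begin: config: θ0=270°, θ1=0°, e=1
[1] after rotate(1, 90): config: θ0=270°, θ1=90°, e=1
[2] after rotate(1, 90): config: θ0=270°, θ1=180°, e=1
all 36 alternatives checked — unique.

rotate(1, 90), rotate(1, 90)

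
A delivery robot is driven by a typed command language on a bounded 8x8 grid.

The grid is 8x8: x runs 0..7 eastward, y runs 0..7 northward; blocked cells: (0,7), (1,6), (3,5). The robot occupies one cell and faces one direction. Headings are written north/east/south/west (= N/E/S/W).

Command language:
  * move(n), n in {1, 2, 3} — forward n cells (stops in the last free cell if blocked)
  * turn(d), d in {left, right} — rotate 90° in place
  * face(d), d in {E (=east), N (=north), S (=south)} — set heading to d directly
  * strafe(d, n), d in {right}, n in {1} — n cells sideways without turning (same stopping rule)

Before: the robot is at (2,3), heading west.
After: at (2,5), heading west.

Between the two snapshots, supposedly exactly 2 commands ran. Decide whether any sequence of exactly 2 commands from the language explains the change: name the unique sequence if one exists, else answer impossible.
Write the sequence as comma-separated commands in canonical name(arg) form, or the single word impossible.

strafe(right, 1), strafe(right, 1)

key: heading stays W — no command in the sequence turns
start: at (2,3), heading west
[1] after strafe(right, 1): at (2,4), heading west
[2] after strafe(right, 1): at (2,5), heading west
all 81 alternatives checked — unique.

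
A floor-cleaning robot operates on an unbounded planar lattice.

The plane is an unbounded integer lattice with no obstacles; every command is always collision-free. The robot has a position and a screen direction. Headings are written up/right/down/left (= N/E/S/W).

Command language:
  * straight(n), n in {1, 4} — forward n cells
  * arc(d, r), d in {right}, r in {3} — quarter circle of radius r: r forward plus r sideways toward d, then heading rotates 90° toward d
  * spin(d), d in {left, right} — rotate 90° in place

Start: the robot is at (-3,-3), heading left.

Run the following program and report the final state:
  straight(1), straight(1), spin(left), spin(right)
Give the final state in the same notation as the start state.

at (-5,-3), heading left

from: at (-3,-3), heading left
[1] after straight(1): at (-4,-3), heading left
[2] after straight(1): at (-5,-3), heading left
[3] after spin(left): at (-5,-3), heading down
[4] after spin(right): at (-5,-3), heading left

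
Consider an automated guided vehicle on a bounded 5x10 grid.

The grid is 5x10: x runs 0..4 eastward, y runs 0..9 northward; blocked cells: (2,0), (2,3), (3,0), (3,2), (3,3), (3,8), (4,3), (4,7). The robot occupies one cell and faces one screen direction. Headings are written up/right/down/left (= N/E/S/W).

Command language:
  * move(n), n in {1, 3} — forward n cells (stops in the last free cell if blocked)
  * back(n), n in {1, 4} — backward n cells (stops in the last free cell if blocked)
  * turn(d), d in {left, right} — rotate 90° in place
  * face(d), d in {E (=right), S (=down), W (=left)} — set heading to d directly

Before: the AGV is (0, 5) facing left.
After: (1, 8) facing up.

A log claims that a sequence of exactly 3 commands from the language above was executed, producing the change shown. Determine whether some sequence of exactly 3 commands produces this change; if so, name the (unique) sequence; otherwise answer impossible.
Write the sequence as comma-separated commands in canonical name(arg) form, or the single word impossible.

back(1), turn(right), move(3)

key: position moved to (1,8) AND the heading swung to N — translation plus rotation needed
start: (0, 5) facing left
step 1 (back(1)): (1, 5) facing left
step 2 (turn(right)): (1, 5) facing up
step 3 (move(3)): (1, 8) facing up
no rival 3-sequence matches.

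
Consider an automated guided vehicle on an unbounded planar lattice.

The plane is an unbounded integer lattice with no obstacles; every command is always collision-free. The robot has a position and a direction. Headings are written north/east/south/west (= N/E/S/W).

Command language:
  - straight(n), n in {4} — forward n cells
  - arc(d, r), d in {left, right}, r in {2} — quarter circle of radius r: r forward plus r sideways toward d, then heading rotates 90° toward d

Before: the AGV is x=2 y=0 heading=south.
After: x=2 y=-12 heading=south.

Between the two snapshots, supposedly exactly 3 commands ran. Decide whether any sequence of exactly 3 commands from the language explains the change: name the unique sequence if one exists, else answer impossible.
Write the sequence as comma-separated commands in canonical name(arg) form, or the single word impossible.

straight(4), straight(4), straight(4)

key: heading stays S — no command in the sequence turns
t0: x=2 y=0 heading=south
[1] after straight(4): x=2 y=-4 heading=south
[2] after straight(4): x=2 y=-8 heading=south
[3] after straight(4): x=2 y=-12 heading=south
all 27 alternatives checked — unique.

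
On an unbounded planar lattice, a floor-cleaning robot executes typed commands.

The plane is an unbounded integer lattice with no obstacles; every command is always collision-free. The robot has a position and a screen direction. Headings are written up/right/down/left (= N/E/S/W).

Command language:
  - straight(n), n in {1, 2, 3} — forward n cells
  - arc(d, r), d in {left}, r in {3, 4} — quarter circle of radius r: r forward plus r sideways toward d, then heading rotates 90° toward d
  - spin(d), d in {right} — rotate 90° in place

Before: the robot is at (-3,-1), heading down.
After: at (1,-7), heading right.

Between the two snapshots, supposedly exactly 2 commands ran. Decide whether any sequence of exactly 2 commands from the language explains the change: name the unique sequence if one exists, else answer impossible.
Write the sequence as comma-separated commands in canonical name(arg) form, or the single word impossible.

straight(2), arc(left, 4)

key: position moved to (1,-7) AND the heading swung to E — translation plus rotation needed
from: at (-3,-1), heading down
[1] after straight(2): at (-3,-3), heading down
[2] after arc(left, 4): at (1,-7), heading right
no rival 2-sequence matches.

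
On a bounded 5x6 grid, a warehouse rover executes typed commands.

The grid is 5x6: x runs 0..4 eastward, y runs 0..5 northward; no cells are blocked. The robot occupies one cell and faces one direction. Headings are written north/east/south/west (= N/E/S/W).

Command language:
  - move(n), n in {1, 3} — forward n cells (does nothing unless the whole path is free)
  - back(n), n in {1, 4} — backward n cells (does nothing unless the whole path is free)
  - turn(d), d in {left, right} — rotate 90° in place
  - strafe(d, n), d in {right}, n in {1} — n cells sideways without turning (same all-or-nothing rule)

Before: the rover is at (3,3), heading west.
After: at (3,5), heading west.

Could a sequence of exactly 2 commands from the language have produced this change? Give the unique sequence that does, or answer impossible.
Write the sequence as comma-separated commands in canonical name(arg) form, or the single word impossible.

strafe(right, 1), strafe(right, 1)

key: heading stays W — no command in the sequence turns
initial: at (3,3), heading west
1. strafe(right, 1) → at (3,4), heading west
2. strafe(right, 1) → at (3,5), heading west
uniquely the one of 49 2-step routes that fits.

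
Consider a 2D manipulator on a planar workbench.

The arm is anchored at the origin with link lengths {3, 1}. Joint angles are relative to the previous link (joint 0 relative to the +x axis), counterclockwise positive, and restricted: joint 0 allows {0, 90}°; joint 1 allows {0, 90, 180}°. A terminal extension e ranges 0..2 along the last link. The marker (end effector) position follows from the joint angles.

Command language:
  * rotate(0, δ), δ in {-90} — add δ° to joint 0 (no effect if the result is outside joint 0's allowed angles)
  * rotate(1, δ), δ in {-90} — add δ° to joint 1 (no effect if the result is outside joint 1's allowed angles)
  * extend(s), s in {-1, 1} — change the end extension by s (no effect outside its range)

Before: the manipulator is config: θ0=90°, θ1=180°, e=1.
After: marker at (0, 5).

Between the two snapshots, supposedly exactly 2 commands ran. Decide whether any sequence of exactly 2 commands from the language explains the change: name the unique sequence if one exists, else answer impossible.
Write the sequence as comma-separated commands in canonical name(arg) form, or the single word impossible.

rotate(1, -90), rotate(1, -90)

t0: config: θ0=90°, θ1=180°, e=1
1. rotate(1, -90) → config: θ0=90°, θ1=90°, e=1
2. rotate(1, -90) → config: θ0=90°, θ1=0°, e=1
no other 2-command option fits: unique.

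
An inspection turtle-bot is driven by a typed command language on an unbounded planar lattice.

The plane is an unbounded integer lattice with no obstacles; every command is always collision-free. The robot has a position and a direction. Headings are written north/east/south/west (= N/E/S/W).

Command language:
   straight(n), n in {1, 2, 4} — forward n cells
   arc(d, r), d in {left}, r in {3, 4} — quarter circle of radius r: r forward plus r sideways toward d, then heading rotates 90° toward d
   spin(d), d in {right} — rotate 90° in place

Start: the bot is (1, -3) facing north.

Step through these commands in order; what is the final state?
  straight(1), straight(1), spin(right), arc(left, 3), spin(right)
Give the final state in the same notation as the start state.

from: (1, -3) facing north
t=1 straight(1) ⇒ (1, -2) facing north
t=2 straight(1) ⇒ (1, -1) facing north
t=3 spin(right) ⇒ (1, -1) facing east
t=4 arc(left, 3) ⇒ (4, 2) facing north
t=5 spin(right) ⇒ (4, 2) facing east

(4, 2) facing east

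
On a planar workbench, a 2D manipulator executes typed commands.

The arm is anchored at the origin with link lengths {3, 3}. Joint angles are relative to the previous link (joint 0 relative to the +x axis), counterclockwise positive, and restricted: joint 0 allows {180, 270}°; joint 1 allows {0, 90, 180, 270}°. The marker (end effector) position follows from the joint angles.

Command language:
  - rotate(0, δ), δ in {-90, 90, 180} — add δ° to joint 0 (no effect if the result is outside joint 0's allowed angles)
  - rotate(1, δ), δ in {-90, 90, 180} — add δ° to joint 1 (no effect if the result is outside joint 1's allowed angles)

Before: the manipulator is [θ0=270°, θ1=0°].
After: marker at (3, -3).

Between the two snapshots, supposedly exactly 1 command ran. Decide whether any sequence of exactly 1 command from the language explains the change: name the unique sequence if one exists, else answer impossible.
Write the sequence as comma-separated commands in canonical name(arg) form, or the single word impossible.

rotate(1, 90)

t0: [θ0=270°, θ1=0°]
[1] after rotate(1, 90): [θ0=270°, θ1=90°]
no rival 1-sequence matches.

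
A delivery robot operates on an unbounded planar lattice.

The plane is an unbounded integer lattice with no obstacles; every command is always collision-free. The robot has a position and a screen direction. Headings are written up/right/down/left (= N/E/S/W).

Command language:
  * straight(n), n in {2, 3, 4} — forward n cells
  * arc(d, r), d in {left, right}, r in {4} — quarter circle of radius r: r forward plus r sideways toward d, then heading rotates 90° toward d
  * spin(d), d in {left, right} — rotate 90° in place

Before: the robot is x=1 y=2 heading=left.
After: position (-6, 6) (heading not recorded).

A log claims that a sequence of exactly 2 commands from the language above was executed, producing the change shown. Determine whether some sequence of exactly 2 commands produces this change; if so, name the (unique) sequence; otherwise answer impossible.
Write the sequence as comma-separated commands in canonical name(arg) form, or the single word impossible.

straight(3), arc(right, 4)

key: order matters: swapping straight(3) and arc(right, 4) lands elsewhere
start: x=1 y=2 heading=left
1. straight(3) → x=-2 y=2 heading=left
2. arc(right, 4) → x=-6 y=6 heading=up
no rival 2-sequence matches.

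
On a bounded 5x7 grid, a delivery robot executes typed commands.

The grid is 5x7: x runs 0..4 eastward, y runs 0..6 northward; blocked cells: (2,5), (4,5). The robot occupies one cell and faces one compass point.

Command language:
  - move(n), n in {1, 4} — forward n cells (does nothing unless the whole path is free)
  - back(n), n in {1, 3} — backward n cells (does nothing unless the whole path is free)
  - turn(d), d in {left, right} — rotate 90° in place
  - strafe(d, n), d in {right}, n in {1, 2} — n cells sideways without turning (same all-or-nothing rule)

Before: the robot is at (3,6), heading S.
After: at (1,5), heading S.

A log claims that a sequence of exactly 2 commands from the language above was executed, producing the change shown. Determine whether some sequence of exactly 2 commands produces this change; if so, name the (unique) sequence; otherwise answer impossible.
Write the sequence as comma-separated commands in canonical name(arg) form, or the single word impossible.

key: order matters: swapping strafe(right, 2) and move(1) lands elsewhere
t0: at (3,6), heading S
[1] after strafe(right, 2): at (1,6), heading S
[2] after move(1): at (1,5), heading S
no rival 2-sequence matches.

strafe(right, 2), move(1)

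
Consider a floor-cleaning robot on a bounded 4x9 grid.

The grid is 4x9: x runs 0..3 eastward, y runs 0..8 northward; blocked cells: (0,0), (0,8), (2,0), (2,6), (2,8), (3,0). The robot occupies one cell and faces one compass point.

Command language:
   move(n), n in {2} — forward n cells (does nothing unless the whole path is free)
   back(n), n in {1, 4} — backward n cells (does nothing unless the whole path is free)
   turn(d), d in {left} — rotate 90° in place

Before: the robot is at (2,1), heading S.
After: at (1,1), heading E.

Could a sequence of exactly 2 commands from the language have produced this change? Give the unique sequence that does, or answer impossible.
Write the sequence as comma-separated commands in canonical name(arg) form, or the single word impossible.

turn(left), back(1)

key: running back(1) before turn(left) would end elsewhere — order is forced
begin: at (2,1), heading S
1. turn(left) → at (2,1), heading E
2. back(1) → at (1,1), heading E
no other 2-command option fits: unique.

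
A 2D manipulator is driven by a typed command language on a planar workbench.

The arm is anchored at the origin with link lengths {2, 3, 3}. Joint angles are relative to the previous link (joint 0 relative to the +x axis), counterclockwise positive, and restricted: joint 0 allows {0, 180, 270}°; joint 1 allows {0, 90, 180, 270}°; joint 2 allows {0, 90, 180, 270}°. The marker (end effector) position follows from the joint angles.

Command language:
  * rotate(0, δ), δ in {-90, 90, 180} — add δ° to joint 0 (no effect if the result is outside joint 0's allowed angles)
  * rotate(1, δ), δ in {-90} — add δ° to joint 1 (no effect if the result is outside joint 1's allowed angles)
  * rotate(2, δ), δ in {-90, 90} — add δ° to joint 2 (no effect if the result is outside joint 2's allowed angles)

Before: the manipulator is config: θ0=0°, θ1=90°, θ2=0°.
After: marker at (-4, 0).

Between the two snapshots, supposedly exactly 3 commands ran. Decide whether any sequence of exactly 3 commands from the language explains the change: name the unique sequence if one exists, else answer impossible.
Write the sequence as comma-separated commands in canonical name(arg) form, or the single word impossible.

initial: config: θ0=0°, θ1=90°, θ2=0°
step 1 (rotate(1, -90)): config: θ0=0°, θ1=0°, θ2=0°
step 2 (rotate(1, -90)): config: θ0=0°, θ1=270°, θ2=0°
step 3 (rotate(1, -90)): config: θ0=0°, θ1=180°, θ2=0°
uniquely the one of 216 3-step routes that fits.

rotate(1, -90), rotate(1, -90), rotate(1, -90)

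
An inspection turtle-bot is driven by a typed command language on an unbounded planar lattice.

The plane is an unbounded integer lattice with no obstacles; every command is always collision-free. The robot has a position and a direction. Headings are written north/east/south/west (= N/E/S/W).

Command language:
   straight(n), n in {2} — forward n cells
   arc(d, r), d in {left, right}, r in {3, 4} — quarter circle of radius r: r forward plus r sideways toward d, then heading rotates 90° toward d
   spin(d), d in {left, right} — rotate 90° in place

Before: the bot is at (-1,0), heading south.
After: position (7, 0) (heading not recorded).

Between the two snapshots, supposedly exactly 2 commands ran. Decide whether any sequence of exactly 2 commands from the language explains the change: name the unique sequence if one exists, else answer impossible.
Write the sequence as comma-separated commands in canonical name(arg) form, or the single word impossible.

begin: at (-1,0), heading south
step 1 (arc(left, 4)): at (3,-4), heading east
step 2 (arc(left, 4)): at (7,0), heading north
all 49 alternatives checked — unique.

arc(left, 4), arc(left, 4)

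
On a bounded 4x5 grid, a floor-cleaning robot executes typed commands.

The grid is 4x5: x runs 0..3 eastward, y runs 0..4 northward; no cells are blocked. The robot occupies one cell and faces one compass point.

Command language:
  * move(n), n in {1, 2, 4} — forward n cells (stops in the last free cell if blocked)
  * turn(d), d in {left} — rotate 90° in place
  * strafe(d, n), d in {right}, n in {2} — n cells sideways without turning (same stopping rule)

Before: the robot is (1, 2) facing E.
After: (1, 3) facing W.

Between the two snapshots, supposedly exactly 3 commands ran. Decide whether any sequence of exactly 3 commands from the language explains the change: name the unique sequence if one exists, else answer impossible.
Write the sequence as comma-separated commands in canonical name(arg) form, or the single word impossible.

key: cell and facing (now W) both changed — the 3 commands mix motion and turning
start: (1, 2) facing E
step 1 (turn(left)): (1, 2) facing N
step 2 (move(1)): (1, 3) facing N
step 3 (turn(left)): (1, 3) facing W
all 125 alternatives checked — unique.

turn(left), move(1), turn(left)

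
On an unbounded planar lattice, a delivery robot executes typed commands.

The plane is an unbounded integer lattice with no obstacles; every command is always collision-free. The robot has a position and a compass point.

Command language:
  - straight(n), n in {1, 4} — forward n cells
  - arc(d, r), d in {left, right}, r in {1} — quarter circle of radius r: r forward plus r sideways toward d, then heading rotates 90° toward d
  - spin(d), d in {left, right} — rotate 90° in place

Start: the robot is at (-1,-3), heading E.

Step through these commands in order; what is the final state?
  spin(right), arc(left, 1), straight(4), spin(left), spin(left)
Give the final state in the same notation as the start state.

t0: at (-1,-3), heading E
t=1 spin(right) ⇒ at (-1,-3), heading S
t=2 arc(left, 1) ⇒ at (0,-4), heading E
t=3 straight(4) ⇒ at (4,-4), heading E
t=4 spin(left) ⇒ at (4,-4), heading N
t=5 spin(left) ⇒ at (4,-4), heading W

at (4,-4), heading W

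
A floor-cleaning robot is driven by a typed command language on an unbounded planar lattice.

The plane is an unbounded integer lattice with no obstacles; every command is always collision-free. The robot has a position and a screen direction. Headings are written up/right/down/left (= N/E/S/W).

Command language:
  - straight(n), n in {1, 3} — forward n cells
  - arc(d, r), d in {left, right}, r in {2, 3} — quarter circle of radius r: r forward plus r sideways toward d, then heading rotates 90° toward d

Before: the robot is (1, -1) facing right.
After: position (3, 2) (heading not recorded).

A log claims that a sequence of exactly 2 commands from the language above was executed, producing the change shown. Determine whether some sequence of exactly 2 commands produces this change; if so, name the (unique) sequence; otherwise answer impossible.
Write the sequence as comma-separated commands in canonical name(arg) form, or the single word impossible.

arc(left, 2), straight(1)

key: order matters: swapping arc(left, 2) and straight(1) lands elsewhere
start: (1, -1) facing right
t=1 arc(left, 2) ⇒ (3, 1) facing up
t=2 straight(1) ⇒ (3, 2) facing up
all 36 alternatives checked — unique.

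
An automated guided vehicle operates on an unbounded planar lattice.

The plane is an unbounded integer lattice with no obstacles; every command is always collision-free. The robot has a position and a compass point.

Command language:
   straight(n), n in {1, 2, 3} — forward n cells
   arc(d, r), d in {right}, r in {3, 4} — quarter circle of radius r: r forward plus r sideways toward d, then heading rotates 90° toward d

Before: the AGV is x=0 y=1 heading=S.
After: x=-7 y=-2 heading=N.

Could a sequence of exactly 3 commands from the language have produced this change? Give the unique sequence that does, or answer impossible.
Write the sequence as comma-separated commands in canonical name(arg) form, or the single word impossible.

straight(2), arc(right, 4), arc(right, 3)

key: order matters: swapping straight(2) and arc(right, 3) lands elsewhere
initial: x=0 y=1 heading=S
[1] after straight(2): x=0 y=-1 heading=S
[2] after arc(right, 4): x=-4 y=-5 heading=W
[3] after arc(right, 3): x=-7 y=-2 heading=N
no rival 3-sequence matches.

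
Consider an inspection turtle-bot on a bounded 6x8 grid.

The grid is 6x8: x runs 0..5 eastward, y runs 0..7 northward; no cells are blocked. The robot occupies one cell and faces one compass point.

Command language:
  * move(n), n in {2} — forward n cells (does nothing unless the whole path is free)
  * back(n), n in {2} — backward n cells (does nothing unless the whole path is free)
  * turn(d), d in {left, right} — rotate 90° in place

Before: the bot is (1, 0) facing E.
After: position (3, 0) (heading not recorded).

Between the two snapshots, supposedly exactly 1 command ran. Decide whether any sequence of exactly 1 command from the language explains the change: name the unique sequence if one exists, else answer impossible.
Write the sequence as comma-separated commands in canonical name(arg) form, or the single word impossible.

begin: (1, 0) facing E
t=1 move(2) ⇒ (3, 0) facing E
no other 1-command option fits: unique.

move(2)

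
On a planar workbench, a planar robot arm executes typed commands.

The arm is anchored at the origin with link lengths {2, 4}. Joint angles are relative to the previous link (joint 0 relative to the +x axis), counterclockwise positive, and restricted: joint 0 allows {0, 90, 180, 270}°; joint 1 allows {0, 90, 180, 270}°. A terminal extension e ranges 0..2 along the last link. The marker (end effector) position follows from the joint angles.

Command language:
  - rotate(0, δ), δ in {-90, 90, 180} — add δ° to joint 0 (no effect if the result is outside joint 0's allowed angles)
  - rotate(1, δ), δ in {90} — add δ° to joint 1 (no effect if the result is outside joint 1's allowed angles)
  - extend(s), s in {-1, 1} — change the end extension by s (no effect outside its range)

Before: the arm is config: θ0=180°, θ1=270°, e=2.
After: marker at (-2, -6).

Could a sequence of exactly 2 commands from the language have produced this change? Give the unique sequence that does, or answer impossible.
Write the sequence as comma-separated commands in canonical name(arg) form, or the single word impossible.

start: config: θ0=180°, θ1=270°, e=2
step 1 (rotate(1, 90)): config: θ0=180°, θ1=0°, e=2
step 2 (rotate(1, 90)): config: θ0=180°, θ1=90°, e=2
no rival 2-sequence matches.

rotate(1, 90), rotate(1, 90)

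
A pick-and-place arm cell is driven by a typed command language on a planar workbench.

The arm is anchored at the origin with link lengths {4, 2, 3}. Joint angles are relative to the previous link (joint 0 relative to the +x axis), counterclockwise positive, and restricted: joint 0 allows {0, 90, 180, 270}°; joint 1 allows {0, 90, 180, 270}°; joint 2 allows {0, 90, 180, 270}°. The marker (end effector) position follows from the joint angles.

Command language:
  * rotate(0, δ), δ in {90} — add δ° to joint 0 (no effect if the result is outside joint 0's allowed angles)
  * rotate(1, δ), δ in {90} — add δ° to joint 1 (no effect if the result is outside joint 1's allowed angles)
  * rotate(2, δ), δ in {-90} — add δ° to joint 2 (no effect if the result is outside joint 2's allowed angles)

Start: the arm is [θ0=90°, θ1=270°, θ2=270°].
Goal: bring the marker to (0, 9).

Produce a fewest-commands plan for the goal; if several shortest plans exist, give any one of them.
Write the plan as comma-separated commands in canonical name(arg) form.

begin: [θ0=90°, θ1=270°, θ2=270°]
[1] after rotate(1, 90): [θ0=90°, θ1=0°, θ2=270°]
[2] after rotate(2, -90): [θ0=90°, θ1=0°, θ2=180°]
[3] after rotate(2, -90): [θ0=90°, θ1=0°, θ2=90°]
[4] after rotate(2, -90): [θ0=90°, θ1=0°, θ2=0°]
minimal: 4 command(s), checked below 4.

rotate(1, 90), rotate(2, -90), rotate(2, -90), rotate(2, -90)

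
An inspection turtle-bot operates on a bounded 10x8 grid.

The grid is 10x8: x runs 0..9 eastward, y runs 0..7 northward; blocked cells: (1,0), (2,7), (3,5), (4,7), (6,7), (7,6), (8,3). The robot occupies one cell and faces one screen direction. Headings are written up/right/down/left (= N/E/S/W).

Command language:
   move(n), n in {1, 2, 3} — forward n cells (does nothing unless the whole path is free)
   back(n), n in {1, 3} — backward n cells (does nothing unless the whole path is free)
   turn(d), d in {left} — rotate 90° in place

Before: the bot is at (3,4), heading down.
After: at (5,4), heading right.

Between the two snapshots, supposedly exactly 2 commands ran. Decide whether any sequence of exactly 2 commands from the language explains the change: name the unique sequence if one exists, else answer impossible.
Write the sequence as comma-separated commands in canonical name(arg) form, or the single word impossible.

turn(left), move(2)

key: cell and facing (now E) both changed — the 2 commands mix motion and turning
t0: at (3,4), heading down
1. turn(left) → at (3,4), heading right
2. move(2) → at (5,4), heading right
no rival 2-sequence matches.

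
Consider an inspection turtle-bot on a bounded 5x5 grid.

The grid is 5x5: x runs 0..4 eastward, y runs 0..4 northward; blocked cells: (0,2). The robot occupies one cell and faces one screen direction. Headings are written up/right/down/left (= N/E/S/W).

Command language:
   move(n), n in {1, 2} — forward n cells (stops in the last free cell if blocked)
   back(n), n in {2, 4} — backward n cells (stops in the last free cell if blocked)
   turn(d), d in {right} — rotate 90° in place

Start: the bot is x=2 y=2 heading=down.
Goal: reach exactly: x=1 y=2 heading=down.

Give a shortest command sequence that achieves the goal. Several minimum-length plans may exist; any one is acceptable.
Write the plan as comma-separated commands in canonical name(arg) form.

turn(right), turn(right), turn(right), back(2), turn(right)

t0: x=2 y=2 heading=down
step 1 (turn(right)): x=2 y=2 heading=left
step 2 (turn(right)): x=2 y=2 heading=up
step 3 (turn(right)): x=2 y=2 heading=right
step 4 (back(2)): x=1 y=2 heading=right
step 5 (turn(right)): x=1 y=2 heading=down
shorter routes all fall short; 5 is best.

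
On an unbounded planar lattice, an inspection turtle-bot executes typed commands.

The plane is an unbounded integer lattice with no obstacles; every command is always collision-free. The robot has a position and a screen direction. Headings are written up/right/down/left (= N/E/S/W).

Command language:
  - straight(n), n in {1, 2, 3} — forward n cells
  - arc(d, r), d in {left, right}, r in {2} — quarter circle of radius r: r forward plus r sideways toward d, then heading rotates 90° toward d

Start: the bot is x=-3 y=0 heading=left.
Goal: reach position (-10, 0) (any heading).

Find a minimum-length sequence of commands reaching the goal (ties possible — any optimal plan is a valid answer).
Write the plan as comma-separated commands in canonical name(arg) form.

straight(1), straight(3), straight(3)

start: x=-3 y=0 heading=left
t=1 straight(1) ⇒ x=-4 y=0 heading=left
t=2 straight(3) ⇒ x=-7 y=0 heading=left
t=3 straight(3) ⇒ x=-10 y=0 heading=left
nothing shorter than 3 reaches the goal.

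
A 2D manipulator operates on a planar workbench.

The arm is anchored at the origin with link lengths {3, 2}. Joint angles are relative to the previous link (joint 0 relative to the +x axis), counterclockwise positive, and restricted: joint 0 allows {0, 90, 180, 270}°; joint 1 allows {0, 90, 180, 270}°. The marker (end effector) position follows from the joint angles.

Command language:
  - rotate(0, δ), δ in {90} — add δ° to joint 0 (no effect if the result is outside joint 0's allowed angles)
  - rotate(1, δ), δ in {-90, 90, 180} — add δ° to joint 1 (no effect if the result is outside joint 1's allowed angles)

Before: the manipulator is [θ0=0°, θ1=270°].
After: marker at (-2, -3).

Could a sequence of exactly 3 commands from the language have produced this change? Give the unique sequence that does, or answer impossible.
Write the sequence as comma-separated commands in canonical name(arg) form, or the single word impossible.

initial: [θ0=0°, θ1=270°]
step 1 (rotate(0, 90)): [θ0=90°, θ1=270°]
step 2 (rotate(0, 90)): [θ0=180°, θ1=270°]
step 3 (rotate(0, 90)): [θ0=270°, θ1=270°]
no other 3-command option fits: unique.

rotate(0, 90), rotate(0, 90), rotate(0, 90)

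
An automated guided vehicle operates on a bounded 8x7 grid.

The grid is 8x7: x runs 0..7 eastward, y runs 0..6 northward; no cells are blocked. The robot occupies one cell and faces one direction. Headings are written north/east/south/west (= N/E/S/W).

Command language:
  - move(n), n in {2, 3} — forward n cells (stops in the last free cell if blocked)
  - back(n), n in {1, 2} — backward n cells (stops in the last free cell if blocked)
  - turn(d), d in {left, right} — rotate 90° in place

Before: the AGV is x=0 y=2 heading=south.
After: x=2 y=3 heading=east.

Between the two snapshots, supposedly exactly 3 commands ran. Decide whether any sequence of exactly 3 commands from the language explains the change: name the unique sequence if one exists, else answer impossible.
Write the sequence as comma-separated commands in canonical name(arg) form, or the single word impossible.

key: order matters: swapping back(1) and move(2) lands elsewhere
initial: x=0 y=2 heading=south
[1] after back(1): x=0 y=3 heading=south
[2] after turn(left): x=0 y=3 heading=east
[3] after move(2): x=2 y=3 heading=east
no rival 3-sequence matches.

back(1), turn(left), move(2)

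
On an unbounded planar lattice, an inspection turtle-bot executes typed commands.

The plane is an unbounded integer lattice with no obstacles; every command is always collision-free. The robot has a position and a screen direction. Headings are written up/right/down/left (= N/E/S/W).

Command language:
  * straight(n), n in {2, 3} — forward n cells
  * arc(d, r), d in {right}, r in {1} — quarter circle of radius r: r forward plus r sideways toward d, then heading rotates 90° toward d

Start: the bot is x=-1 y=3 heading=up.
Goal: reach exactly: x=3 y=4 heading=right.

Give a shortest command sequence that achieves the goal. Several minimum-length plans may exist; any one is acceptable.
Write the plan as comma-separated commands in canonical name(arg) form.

t0: x=-1 y=3 heading=up
t=1 arc(right, 1) ⇒ x=0 y=4 heading=right
t=2 straight(3) ⇒ x=3 y=4 heading=right
nothing shorter than 2 reaches the goal.

arc(right, 1), straight(3)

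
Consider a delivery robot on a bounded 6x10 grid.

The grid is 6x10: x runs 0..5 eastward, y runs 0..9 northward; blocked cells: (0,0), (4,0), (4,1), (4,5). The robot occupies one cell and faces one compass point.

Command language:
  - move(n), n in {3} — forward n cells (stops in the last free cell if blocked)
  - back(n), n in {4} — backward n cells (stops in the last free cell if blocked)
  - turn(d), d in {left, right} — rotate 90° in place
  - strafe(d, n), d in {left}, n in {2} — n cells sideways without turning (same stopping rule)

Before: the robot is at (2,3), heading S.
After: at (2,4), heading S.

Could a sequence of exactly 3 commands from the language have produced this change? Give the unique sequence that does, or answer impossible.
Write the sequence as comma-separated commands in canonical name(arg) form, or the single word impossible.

move(3), move(3), back(4)

key: heading stays S — no command in the sequence turns
start: at (2,3), heading S
t=1 move(3) ⇒ at (2,0), heading S
t=2 move(3) ⇒ at (2,0), heading S
t=3 back(4) ⇒ at (2,4), heading S
no other 3-command option fits: unique.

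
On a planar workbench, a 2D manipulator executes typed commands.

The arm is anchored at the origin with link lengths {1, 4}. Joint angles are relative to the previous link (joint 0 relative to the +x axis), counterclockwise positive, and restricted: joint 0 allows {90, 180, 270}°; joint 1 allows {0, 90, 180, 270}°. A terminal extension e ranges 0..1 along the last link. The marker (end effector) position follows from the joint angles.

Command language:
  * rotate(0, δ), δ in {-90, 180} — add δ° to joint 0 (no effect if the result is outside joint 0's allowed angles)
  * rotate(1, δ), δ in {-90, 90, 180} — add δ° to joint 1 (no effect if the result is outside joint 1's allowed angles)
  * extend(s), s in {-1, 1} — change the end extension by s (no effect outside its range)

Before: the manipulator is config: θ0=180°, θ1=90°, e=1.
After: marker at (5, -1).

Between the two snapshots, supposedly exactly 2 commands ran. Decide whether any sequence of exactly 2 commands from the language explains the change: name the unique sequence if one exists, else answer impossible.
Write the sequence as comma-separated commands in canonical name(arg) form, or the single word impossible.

rotate(0, -90), rotate(0, 180)

key: order matters: swapping rotate(0, -90) and rotate(0, 180) lands elsewhere
begin: config: θ0=180°, θ1=90°, e=1
[1] after rotate(0, -90): config: θ0=90°, θ1=90°, e=1
[2] after rotate(0, 180): config: θ0=270°, θ1=90°, e=1
no other 2-command option fits: unique.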